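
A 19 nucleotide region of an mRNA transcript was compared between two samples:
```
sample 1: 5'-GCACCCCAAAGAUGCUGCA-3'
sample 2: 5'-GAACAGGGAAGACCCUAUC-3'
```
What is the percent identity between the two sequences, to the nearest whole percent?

10 positions differ (2, 5, 6, 7, 8, 13, 14, 17, 18, 19), so 9 of 19 match: 9/19 = 47.37%.

47%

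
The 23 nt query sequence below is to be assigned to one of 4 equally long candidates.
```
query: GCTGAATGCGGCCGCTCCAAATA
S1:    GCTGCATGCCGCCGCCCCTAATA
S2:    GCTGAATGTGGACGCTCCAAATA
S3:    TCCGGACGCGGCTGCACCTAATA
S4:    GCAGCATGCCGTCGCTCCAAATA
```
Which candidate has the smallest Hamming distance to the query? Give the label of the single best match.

Hamming distances to query — S1: 4; S2: 2; S3: 7; S4: 4.
Smallest is S2 with 2 mismatches.

S2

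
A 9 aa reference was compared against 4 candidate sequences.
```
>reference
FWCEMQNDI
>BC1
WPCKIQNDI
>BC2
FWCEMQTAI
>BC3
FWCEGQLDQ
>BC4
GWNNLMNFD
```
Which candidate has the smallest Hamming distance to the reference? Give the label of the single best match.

BC2

BC1 differs at 4 positions; BC2 differs at 2 positions; BC3 differs at 3 positions; BC4 differs at 7 positions. The closest is BC2.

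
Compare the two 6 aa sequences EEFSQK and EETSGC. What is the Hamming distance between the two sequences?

The sequences differ at positions 3, 5, 6 (1-based) — 3 in total.

3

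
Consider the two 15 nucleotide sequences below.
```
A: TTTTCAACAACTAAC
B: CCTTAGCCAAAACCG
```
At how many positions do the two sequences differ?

10

The sequences differ at positions 1, 2, 5, 6, 7, 11, 12, 13, 14, 15 (1-based) — 10 in total.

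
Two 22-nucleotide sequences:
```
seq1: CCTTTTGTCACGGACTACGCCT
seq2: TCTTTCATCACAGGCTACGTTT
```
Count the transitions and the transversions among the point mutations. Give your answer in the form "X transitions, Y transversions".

Mismatches (1-based):
position 1: C→T (pyrimidine→pyrimidine, transition)
position 6: T→C (pyrimidine→pyrimidine, transition)
position 7: G→A (purine→purine, transition)
position 12: G→A (purine→purine, transition)
position 14: A→G (purine→purine, transition)
position 20: C→T (pyrimidine→pyrimidine, transition)
position 21: C→T (pyrimidine→pyrimidine, transition)

7 transitions, 0 transversions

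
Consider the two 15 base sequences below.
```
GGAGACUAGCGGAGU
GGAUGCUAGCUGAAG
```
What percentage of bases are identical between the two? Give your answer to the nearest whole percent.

5 positions differ (4, 5, 11, 14, 15), so 10 of 15 match: 10/15 = 66.67%.

67%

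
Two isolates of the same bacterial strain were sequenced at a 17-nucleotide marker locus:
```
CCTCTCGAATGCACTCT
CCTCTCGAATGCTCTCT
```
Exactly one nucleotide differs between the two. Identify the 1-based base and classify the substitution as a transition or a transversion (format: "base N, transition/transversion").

base 13, transversion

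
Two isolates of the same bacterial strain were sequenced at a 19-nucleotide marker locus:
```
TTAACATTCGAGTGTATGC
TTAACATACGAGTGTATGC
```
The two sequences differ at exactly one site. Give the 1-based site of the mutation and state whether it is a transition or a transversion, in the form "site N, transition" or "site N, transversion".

Site 8 changes T→A. T is a pyrimidine and A is a purine, so this is a transversion.

site 8, transversion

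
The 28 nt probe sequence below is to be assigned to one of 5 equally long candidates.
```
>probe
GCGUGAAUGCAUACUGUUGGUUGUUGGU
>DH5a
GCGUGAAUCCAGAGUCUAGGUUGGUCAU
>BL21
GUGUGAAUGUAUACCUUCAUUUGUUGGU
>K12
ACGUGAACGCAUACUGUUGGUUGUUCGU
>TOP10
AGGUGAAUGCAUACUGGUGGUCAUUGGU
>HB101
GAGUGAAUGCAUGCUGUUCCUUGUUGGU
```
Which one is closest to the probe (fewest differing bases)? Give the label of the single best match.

K12

Hamming distances to probe — DH5a: 8; BL21: 7; K12: 3; TOP10: 5; HB101: 4.
Smallest is K12 with 3 mismatches.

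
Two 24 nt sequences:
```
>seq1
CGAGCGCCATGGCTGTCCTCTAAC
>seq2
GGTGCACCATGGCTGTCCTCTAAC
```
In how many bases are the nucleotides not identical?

The sequences differ at bases 1, 3, 6 (1-based) — 3 in total.

3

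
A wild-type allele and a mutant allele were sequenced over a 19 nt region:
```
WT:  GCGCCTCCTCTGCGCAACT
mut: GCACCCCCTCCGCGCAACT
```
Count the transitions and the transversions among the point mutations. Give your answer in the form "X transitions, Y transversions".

Transitions (purine↔purine or pyrimidine↔pyrimidine): 3 G→A, 6 T→C, 11 T→C.
Transversions (purine↔pyrimidine): none.

3 transitions, 0 transversions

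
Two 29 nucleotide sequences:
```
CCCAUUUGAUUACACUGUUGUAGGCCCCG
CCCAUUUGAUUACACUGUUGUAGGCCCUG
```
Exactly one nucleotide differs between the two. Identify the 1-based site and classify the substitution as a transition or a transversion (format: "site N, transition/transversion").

The sequences differ only at site 28: C→U (pyrimidine→pyrimidine), a transition.

site 28, transition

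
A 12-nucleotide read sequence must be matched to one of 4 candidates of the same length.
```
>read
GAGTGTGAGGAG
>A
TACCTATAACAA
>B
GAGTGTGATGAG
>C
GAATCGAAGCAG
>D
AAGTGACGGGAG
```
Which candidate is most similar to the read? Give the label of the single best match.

Hamming distances to read — A: 9; B: 1; C: 5; D: 4.
Smallest is B with 1 mismatch.

B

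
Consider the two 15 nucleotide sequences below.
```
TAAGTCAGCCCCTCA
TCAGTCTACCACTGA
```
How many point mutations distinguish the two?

The sequences differ at bases 2, 7, 8, 11, 14 (1-based) — 5 in total.

5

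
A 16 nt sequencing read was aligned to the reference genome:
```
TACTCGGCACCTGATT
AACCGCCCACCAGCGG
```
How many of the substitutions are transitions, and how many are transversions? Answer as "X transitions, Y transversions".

Transitions (purine↔purine or pyrimidine↔pyrimidine): 4 T→C.
Transversions (purine↔pyrimidine): 1 T→A, 5 C→G, 6 G→C, 7 G→C, 12 T→A, 14 A→C, 15 T→G, 16 T→G.

1 transition, 8 transversions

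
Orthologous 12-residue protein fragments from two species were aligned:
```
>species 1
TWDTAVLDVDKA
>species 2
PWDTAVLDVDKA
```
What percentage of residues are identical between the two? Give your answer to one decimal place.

91.7%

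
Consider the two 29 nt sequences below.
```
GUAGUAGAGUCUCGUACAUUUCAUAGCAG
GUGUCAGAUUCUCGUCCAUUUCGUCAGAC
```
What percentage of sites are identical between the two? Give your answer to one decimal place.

65.5%

Mismatches at positions 3, 4, 5, 9, 16, 23, 25, 26, 27, 29 (1-based): 10 of 29.
Identical positions: 19/29 = 65.52% → 65.5%.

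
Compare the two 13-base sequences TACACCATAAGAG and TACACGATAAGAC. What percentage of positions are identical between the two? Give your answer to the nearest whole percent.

Mismatches at positions 6, 13 (1-based): 2 of 13.
Identical positions: 11/13 = 84.62% → 85%.

85%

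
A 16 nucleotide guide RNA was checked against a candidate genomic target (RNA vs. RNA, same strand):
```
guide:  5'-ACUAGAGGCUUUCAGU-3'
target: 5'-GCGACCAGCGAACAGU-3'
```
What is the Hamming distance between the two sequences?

The sequences differ at sites 1, 3, 5, 6, 7, 10, 11, 12 (1-based) — 8 in total.

8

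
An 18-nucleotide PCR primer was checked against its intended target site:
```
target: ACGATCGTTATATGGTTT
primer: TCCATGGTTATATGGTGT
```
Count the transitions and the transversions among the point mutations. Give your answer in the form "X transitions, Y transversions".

0 transitions, 4 transversions

Transitions (purine↔purine or pyrimidine↔pyrimidine): none.
Transversions (purine↔pyrimidine): 1 A→T, 3 G→C, 6 C→G, 17 T→G.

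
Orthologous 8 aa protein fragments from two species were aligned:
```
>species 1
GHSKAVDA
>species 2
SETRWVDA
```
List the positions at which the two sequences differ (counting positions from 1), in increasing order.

Scanning 1-based: 1: G/S; 2: H/E; 3: S/T; 4: K/R; 5: A/W.

1, 2, 3, 4, 5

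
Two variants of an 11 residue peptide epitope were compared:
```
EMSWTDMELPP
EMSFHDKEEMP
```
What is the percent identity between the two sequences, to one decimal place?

Mismatches at positions 4, 5, 7, 9, 10 (1-based): 5 of 11.
Identical positions: 6/11 = 54.55% → 54.5%.

54.5%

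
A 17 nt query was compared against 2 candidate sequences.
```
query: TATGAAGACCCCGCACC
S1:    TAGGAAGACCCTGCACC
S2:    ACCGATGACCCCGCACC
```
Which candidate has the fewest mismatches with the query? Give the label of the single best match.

S1

Hamming distances to query — S1: 2; S2: 4.
Smallest is S1 with 2 mismatches.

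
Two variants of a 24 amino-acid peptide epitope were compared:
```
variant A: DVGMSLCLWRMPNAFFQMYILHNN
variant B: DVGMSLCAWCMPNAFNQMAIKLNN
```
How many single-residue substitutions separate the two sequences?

Mismatches (1-based): position 8: L→A; position 10: R→C; position 16: F→N; position 19: Y→A; position 21: L→K; position 22: H→L.

6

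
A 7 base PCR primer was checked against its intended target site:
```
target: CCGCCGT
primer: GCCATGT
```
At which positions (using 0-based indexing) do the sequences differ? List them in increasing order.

0, 2, 3, 4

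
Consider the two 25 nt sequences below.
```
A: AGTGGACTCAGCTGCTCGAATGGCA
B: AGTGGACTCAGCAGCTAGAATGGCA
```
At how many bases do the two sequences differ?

Mismatches (1-based): base 13: T→A; base 17: C→A.

2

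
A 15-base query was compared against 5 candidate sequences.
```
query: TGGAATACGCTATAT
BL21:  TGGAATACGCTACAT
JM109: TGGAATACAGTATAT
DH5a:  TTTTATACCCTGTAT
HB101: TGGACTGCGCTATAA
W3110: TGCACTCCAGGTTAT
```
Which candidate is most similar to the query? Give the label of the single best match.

BL21 differs at 1 base; JM109 differs at 2 bases; DH5a differs at 5 bases; HB101 differs at 3 bases; W3110 differs at 7 bases. The closest is BL21.

BL21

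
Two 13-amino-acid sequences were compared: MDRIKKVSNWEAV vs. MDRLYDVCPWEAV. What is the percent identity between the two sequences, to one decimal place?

5 positions differ (4, 5, 6, 8, 9), so 8 of 13 match: 8/13 = 61.54%.

61.5%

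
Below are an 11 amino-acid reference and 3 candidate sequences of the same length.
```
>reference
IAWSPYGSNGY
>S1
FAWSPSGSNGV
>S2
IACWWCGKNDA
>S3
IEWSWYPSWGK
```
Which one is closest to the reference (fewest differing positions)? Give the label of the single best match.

S1 differs at 3 positions; S2 differs at 7 positions; S3 differs at 5 positions. The closest is S1.

S1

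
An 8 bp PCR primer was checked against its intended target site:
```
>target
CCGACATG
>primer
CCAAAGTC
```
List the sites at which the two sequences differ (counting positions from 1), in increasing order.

Scanning 1-based: 3: G/A; 5: C/A; 6: A/G; 8: G/C.

3, 5, 6, 8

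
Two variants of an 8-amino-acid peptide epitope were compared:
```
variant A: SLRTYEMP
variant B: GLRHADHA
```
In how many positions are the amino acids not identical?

6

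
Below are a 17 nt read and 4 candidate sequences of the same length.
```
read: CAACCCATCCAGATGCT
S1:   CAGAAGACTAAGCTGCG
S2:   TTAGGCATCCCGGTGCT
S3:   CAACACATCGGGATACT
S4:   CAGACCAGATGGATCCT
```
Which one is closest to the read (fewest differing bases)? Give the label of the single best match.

S3

Hamming distances to read — S1: 9; S2: 6; S3: 4; S4: 7.
Smallest is S3 with 4 mismatches.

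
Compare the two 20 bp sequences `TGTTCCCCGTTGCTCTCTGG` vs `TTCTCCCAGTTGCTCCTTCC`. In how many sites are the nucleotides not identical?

The sequences differ at sites 2, 3, 8, 16, 17, 19, 20 (1-based) — 7 in total.

7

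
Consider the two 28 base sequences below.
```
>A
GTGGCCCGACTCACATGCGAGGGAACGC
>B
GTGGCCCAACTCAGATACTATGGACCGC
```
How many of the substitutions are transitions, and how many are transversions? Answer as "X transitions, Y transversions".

2 transitions, 4 transversions

Mismatches (1-based):
base 8: G→A (purine→purine, transition)
base 14: C→G (pyrimidine→purine, transversion)
base 17: G→A (purine→purine, transition)
base 19: G→T (purine→pyrimidine, transversion)
base 21: G→T (purine→pyrimidine, transversion)
base 25: A→C (purine→pyrimidine, transversion)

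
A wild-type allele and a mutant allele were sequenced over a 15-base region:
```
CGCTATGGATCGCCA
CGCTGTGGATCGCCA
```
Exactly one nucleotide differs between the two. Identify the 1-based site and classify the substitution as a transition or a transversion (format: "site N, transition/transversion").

site 5, transition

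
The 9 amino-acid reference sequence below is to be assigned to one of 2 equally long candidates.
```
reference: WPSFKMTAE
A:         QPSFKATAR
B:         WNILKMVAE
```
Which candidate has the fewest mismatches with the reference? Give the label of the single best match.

A differs at 3 residues; B differs at 4 residues. The closest is A.

A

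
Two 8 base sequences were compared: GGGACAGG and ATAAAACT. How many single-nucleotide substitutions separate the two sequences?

The sequences differ at positions 1, 2, 3, 5, 7, 8 (1-based) — 6 in total.

6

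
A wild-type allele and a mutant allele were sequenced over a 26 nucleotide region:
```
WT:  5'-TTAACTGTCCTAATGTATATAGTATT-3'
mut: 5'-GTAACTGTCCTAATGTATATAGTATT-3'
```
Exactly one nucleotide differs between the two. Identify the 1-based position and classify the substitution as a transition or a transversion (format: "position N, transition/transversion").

position 1, transversion

Position 1 changes T→G. T is a pyrimidine and G is a purine, so this is a transversion.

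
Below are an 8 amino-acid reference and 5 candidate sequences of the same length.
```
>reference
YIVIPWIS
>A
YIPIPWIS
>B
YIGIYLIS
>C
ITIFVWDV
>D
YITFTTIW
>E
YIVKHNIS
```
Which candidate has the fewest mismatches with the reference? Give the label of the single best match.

A

Hamming distances to reference — A: 1; B: 3; C: 7; D: 5; E: 3.
Smallest is A with 1 mismatch.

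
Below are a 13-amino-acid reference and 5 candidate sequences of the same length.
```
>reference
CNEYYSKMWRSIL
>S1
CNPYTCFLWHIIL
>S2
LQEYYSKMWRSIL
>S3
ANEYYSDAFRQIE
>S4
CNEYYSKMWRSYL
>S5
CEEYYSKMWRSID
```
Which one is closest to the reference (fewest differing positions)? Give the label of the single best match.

Hamming distances to reference — S1: 7; S2: 2; S3: 6; S4: 1; S5: 2.
Smallest is S4 with 1 mismatch.

S4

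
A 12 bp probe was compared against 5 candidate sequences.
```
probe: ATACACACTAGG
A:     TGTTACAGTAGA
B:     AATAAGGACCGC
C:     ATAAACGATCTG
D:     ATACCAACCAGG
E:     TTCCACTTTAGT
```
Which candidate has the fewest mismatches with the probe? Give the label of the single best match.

D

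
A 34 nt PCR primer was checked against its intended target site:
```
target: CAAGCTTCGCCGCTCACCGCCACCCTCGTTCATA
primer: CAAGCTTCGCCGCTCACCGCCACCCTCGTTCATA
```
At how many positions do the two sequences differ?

The two sequences are identical at every position.

0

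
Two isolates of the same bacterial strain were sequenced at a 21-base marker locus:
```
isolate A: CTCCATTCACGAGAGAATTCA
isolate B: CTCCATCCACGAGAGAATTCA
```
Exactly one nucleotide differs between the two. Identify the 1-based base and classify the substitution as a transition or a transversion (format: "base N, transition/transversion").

base 7, transition

Base 7 changes T→C. T is a pyrimidine and C is a pyrimidine, so this is a transition.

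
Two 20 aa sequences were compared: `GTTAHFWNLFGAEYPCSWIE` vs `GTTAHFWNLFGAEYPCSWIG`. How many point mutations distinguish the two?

The sequences differ at residues 20 (1-based) — 1 in total.

1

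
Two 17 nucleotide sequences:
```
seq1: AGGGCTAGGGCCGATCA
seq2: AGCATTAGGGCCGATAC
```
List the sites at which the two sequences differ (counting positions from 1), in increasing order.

Scanning 1-based: 3: G/C; 4: G/A; 5: C/T; 16: C/A; 17: A/C.

3, 4, 5, 16, 17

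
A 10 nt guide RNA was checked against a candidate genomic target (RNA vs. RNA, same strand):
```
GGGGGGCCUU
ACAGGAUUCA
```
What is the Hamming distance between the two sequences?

Comparing position by position, 8 bases differ: 1 (G/A), 2 (G/C), 3 (G/A), 6 (G/A), 7 (C/U), 8 (C/U), 9 (U/C), 10 (U/A).

8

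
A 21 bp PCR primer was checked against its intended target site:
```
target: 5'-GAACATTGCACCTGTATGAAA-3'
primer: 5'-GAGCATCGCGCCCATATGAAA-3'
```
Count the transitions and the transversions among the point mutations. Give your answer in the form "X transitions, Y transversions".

5 transitions, 0 transversions

Mismatches (1-based):
site 3: A→G (purine→purine, transition)
site 7: T→C (pyrimidine→pyrimidine, transition)
site 10: A→G (purine→purine, transition)
site 13: T→C (pyrimidine→pyrimidine, transition)
site 14: G→A (purine→purine, transition)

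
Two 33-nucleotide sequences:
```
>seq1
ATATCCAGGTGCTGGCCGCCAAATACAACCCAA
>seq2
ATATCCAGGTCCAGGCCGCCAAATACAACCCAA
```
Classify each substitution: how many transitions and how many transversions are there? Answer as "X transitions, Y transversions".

0 transitions, 2 transversions

Transitions (purine↔purine or pyrimidine↔pyrimidine): none.
Transversions (purine↔pyrimidine): 11 G→C, 13 T→A.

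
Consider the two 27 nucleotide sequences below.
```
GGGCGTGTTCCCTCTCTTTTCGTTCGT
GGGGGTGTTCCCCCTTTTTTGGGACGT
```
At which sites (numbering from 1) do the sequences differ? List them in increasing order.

Differences at site 4 (C→G), site 13 (T→C), site 16 (C→T), site 21 (C→G), site 23 (T→G), site 24 (T→A).

4, 13, 16, 21, 23, 24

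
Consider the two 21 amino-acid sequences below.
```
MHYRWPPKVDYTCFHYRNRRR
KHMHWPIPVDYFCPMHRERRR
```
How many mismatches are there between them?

10

Comparing position by position, 10 positions differ: 1 (M/K), 3 (Y/M), 4 (R/H), 7 (P/I), 8 (K/P), 12 (T/F), 14 (F/P), 15 (H/M), 16 (Y/H), 18 (N/E).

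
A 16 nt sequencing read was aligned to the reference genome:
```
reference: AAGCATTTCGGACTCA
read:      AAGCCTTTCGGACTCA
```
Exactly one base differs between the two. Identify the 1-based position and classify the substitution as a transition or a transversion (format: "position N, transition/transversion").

Position 5 changes A→C. A is a purine and C is a pyrimidine, so this is a transversion.

position 5, transversion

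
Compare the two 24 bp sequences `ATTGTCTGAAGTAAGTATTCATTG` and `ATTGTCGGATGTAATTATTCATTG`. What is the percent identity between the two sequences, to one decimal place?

Mismatches at positions 7, 10, 15 (1-based): 3 of 24.
Identical positions: 21/24 = 87.5% → 87.5%.

87.5%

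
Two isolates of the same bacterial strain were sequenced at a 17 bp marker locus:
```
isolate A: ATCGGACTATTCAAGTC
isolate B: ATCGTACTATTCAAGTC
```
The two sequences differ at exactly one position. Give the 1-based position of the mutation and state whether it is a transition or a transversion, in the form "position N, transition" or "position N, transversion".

position 5, transversion

The sequences differ only at position 5: G→T (purine→pyrimidine), a transversion.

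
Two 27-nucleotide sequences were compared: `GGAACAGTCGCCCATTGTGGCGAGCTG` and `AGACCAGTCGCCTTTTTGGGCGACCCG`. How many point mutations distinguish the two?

The sequences differ at bases 1, 4, 13, 14, 17, 18, 24, 26 (1-based) — 8 in total.

8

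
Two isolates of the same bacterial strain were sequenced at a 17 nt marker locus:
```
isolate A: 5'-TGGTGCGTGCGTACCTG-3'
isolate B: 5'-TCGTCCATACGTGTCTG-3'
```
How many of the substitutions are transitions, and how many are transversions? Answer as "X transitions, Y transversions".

4 transitions, 2 transversions

Mismatches (1-based):
base 2: G→C (purine→pyrimidine, transversion)
base 5: G→C (purine→pyrimidine, transversion)
base 7: G→A (purine→purine, transition)
base 9: G→A (purine→purine, transition)
base 13: A→G (purine→purine, transition)
base 14: C→T (pyrimidine→pyrimidine, transition)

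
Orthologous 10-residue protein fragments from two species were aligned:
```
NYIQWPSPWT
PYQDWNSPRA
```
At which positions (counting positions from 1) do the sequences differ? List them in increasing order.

Differences at position 1 (N→P), position 3 (I→Q), position 4 (Q→D), position 6 (P→N), position 9 (W→R), position 10 (T→A).

1, 3, 4, 6, 9, 10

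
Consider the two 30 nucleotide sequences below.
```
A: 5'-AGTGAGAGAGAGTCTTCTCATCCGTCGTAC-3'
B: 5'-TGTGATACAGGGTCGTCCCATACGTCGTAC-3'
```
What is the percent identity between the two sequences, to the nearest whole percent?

77%

7 positions differ (1, 6, 8, 11, 15, 18, 22), so 23 of 30 match: 23/30 = 76.67%.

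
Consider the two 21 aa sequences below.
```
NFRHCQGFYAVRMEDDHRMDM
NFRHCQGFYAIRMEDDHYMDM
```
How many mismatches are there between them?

Mismatches (1-based): residue 11: V→I; residue 18: R→Y.

2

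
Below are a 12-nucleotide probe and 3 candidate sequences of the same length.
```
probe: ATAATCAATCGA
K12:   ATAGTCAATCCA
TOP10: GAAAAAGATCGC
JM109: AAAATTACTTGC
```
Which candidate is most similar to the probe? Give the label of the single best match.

K12

K12 differs at 2 bases; TOP10 differs at 6 bases; JM109 differs at 5 bases. The closest is K12.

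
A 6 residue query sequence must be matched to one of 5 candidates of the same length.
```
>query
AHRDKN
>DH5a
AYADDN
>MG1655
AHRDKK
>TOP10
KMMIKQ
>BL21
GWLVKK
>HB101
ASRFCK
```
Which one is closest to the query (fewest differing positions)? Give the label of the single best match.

MG1655

Hamming distances to query — DH5a: 3; MG1655: 1; TOP10: 5; BL21: 5; HB101: 4.
Smallest is MG1655 with 1 mismatch.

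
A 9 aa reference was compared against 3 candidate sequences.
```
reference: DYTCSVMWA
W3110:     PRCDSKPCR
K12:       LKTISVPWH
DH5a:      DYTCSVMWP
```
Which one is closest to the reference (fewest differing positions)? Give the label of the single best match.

DH5a

Hamming distances to reference — W3110: 8; K12: 5; DH5a: 1.
Smallest is DH5a with 1 mismatch.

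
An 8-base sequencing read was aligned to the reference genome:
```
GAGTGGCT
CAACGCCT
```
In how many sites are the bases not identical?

The sequences differ at sites 1, 3, 4, 6 (1-based) — 4 in total.

4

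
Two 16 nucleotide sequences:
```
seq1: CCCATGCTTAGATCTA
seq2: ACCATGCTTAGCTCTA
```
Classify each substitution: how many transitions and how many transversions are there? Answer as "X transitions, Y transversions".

0 transitions, 2 transversions

Transitions (purine↔purine or pyrimidine↔pyrimidine): none.
Transversions (purine↔pyrimidine): 1 C→A, 12 A→C.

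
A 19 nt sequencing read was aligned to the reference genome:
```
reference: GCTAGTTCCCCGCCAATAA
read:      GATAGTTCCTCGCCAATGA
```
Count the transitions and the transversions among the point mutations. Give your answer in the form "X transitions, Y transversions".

Mismatches (1-based):
base 2: C→A (pyrimidine→purine, transversion)
base 10: C→T (pyrimidine→pyrimidine, transition)
base 18: A→G (purine→purine, transition)

2 transitions, 1 transversion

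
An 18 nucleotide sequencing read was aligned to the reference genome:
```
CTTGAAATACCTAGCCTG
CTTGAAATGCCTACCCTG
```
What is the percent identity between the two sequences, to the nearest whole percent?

2 positions differ (9, 14), so 16 of 18 match: 16/18 = 88.89%.

89%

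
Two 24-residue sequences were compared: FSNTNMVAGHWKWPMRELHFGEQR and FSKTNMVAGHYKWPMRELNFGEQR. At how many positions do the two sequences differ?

Mismatches (1-based): position 3: N→K; position 11: W→Y; position 19: H→N.

3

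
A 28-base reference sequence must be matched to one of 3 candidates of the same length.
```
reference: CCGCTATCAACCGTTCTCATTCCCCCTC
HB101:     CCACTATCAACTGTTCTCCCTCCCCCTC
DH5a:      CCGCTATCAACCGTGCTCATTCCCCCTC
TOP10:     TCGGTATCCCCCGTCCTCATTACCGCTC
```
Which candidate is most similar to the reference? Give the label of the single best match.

DH5a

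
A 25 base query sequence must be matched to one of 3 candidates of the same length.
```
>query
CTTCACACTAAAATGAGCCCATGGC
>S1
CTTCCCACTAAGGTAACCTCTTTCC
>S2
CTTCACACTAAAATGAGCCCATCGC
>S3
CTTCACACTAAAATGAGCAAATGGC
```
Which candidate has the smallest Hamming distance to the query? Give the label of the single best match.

S1 differs at 9 sites; S2 differs at 1 site; S3 differs at 2 sites. The closest is S2.

S2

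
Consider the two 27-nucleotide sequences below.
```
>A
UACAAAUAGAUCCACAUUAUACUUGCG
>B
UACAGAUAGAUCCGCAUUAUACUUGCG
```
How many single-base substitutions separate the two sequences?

Mismatches (1-based): base 5: A→G; base 14: A→G.

2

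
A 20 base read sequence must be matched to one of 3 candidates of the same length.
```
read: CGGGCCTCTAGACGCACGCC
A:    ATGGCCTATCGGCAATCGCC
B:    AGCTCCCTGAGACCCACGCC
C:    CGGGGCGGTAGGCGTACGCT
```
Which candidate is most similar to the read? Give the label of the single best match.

A differs at 8 positions; B differs at 7 positions; C differs at 6 positions. The closest is C.

C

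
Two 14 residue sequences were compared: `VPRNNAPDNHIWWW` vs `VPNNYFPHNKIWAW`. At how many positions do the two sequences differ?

Mismatches (1-based): position 3: R→N; position 5: N→Y; position 6: A→F; position 8: D→H; position 10: H→K; position 13: W→A.

6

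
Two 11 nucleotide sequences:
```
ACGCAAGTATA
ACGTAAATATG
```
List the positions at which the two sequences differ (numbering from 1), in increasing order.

4, 7, 11

Scanning 1-based: 4: C/T; 7: G/A; 11: A/G.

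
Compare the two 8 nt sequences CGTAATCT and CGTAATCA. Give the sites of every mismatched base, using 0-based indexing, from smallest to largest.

Scanning 0-based: 7: T/A.

7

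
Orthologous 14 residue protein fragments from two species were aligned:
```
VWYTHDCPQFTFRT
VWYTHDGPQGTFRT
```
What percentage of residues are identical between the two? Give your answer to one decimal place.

2 positions differ (7, 10), so 12 of 14 match: 12/14 = 85.71%.

85.7%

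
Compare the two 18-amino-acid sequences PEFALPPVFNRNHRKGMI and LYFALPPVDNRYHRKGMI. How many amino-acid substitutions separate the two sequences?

The sequences differ at residues 1, 2, 9, 12 (1-based) — 4 in total.

4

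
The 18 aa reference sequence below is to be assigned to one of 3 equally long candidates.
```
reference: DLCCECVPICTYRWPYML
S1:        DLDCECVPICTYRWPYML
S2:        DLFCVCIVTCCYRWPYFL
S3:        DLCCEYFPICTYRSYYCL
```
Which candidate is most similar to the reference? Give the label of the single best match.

S1 differs at 1 residue; S2 differs at 7 residues; S3 differs at 5 residues. The closest is S1.

S1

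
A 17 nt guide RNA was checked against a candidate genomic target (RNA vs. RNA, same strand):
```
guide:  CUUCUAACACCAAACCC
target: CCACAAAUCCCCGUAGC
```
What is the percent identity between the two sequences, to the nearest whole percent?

Mismatches at positions 2, 3, 5, 8, 9, 12, 13, 14, 15, 16 (1-based): 10 of 17.
Identical positions: 7/17 = 41.18% → 41%.

41%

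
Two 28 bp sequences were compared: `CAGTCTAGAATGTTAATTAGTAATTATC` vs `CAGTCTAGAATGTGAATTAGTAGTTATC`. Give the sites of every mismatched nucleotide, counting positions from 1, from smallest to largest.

14, 23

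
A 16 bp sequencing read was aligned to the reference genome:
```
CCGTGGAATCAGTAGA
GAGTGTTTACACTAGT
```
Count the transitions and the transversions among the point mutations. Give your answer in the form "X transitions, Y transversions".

Mismatches (1-based):
base 1: C→G (pyrimidine→purine, transversion)
base 2: C→A (pyrimidine→purine, transversion)
base 6: G→T (purine→pyrimidine, transversion)
base 7: A→T (purine→pyrimidine, transversion)
base 8: A→T (purine→pyrimidine, transversion)
base 9: T→A (pyrimidine→purine, transversion)
base 12: G→C (purine→pyrimidine, transversion)
base 16: A→T (purine→pyrimidine, transversion)

0 transitions, 8 transversions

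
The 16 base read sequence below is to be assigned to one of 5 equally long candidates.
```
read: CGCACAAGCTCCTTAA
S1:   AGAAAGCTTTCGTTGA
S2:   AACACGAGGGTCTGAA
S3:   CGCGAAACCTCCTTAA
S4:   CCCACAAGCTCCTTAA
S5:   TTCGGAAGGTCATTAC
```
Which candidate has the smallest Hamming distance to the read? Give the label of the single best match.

S4

S1 differs at 9 bases; S2 differs at 7 bases; S3 differs at 3 bases; S4 differs at 1 base; S5 differs at 7 bases. The closest is S4.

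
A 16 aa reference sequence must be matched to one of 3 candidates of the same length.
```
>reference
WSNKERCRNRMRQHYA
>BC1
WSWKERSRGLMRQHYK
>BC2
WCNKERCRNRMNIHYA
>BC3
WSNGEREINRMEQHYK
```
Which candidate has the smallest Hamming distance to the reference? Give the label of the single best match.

Hamming distances to reference — BC1: 5; BC2: 3; BC3: 5.
Smallest is BC2 with 3 mismatches.

BC2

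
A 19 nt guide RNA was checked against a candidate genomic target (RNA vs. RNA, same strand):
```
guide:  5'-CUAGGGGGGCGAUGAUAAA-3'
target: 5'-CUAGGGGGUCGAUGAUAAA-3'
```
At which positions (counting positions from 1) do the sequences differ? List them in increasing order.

9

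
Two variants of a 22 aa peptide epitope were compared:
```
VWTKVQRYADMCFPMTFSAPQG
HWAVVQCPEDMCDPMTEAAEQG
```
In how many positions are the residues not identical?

The sequences differ at positions 1, 3, 4, 7, 8, 9, 13, 17, 18, 20 (1-based) — 10 in total.

10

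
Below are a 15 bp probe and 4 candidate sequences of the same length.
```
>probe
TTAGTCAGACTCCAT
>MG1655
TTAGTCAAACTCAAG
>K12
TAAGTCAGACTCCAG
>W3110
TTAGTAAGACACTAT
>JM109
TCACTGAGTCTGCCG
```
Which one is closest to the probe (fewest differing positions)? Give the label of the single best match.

MG1655 differs at 3 positions; K12 differs at 2 positions; W3110 differs at 3 positions; JM109 differs at 7 positions. The closest is K12.

K12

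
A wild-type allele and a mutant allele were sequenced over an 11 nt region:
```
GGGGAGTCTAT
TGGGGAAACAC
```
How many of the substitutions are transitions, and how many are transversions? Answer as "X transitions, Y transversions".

4 transitions, 3 transversions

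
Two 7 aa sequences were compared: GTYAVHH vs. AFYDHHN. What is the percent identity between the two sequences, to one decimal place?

5 positions differ (1, 2, 4, 5, 7), so 2 of 7 match: 2/7 = 28.57%.

28.6%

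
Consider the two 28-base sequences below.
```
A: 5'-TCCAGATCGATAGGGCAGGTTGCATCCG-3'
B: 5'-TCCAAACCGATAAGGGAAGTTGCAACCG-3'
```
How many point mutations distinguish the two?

6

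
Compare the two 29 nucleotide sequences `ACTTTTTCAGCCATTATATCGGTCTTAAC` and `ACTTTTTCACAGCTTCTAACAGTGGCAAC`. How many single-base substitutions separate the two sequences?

The sequences differ at sites 10, 11, 12, 13, 16, 19, 21, 24, 25, 26 (1-based) — 10 in total.

10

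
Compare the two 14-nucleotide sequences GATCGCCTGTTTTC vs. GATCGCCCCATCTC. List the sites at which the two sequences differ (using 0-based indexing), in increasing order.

7, 8, 9, 11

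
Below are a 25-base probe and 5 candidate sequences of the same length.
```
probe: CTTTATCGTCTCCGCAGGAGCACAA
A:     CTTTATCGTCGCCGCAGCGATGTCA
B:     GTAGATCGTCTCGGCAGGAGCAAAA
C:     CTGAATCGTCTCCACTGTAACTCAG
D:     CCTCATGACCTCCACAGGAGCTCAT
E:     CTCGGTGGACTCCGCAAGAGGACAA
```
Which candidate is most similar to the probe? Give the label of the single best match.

A differs at 8 sites; B differs at 5 sites; C differs at 8 sites; D differs at 8 sites; E differs at 7 sites. The closest is B.

B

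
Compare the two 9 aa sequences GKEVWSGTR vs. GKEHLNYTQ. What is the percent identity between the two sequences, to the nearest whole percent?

5 positions differ (4, 5, 6, 7, 9), so 4 of 9 match: 4/9 = 44.44%.

44%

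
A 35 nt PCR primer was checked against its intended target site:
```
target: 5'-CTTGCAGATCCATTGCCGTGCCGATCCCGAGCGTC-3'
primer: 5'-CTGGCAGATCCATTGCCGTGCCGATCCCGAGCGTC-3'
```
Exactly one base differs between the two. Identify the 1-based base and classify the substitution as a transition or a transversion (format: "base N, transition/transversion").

base 3, transversion

Base 3 changes T→G. T is a pyrimidine and G is a purine, so this is a transversion.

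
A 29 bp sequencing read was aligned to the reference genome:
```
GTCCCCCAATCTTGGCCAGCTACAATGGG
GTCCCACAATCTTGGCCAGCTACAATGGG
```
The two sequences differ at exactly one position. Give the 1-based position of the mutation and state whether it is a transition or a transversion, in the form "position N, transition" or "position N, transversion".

position 6, transversion

Position 6 changes C→A. C is a pyrimidine and A is a purine, so this is a transversion.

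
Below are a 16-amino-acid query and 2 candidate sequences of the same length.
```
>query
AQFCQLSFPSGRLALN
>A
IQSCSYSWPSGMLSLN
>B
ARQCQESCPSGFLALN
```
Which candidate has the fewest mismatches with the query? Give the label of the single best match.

B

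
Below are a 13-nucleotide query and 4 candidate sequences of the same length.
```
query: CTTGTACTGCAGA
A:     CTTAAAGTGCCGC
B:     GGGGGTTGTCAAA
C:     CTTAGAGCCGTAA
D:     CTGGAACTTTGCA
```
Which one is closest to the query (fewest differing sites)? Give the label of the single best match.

Hamming distances to query — A: 5; B: 9; C: 8; D: 6.
Smallest is A with 5 mismatches.

A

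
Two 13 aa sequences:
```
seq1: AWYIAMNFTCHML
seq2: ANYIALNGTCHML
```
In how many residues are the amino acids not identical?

The sequences differ at residues 2, 6, 8 (1-based) — 3 in total.

3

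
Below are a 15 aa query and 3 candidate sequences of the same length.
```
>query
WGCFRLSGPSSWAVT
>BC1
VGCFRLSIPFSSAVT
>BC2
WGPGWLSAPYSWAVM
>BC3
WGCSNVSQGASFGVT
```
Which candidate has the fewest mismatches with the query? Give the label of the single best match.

BC1

BC1 differs at 4 residues; BC2 differs at 6 residues; BC3 differs at 8 residues. The closest is BC1.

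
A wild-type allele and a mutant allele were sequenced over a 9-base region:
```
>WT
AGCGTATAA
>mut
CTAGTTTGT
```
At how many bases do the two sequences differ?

The sequences differ at bases 1, 2, 3, 6, 8, 9 (1-based) — 6 in total.

6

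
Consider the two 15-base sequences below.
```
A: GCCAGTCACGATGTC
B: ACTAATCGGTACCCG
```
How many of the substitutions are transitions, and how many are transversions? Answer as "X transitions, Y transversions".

6 transitions, 4 transversions

Transitions (purine↔purine or pyrimidine↔pyrimidine): 1 G→A, 3 C→T, 5 G→A, 8 A→G, 12 T→C, 14 T→C.
Transversions (purine↔pyrimidine): 9 C→G, 10 G→T, 13 G→C, 15 C→G.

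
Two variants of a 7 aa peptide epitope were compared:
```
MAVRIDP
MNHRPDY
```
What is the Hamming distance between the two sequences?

Mismatches (1-based): residue 2: A→N; residue 3: V→H; residue 5: I→P; residue 7: P→Y.

4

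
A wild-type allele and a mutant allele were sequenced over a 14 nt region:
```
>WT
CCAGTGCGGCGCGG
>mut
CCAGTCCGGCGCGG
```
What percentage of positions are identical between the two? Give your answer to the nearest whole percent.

93%

Mismatch at position 6 (1-based): 1 of 14.
Identical positions: 13/14 = 92.86% → 93%.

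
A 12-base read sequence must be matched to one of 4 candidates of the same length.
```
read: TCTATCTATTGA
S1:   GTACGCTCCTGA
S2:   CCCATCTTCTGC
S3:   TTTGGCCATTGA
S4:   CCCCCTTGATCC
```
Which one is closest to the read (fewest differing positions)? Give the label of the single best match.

S3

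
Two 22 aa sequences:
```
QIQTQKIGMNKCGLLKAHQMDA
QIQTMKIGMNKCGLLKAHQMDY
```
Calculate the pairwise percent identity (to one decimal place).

90.9%

2 positions differ (5, 22), so 20 of 22 match: 20/22 = 90.91%.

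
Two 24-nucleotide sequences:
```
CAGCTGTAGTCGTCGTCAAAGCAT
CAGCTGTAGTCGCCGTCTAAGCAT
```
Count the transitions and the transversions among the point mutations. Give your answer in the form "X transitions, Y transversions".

1 transition, 1 transversion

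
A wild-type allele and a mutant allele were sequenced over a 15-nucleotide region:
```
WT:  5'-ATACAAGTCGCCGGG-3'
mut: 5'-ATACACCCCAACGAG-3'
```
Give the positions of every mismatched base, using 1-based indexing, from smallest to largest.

Scanning 1-based: 6: A/C; 7: G/C; 8: T/C; 10: G/A; 11: C/A; 14: G/A.

6, 7, 8, 10, 11, 14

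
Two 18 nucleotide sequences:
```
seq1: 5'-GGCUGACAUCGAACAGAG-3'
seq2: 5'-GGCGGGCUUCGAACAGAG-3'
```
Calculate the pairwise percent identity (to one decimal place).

83.3%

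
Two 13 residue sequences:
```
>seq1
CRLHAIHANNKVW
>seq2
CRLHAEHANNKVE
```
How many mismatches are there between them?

Mismatches (1-based): position 6: I→E; position 13: W→E.

2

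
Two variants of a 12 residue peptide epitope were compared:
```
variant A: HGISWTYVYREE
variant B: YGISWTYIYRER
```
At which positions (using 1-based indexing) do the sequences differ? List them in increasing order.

Differences at position 1 (H→Y), position 8 (V→I), position 12 (E→R).

1, 8, 12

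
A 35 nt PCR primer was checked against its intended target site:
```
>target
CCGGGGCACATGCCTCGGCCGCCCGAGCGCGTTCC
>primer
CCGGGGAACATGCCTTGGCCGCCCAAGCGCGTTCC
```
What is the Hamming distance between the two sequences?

Mismatches (1-based): site 7: C→A; site 16: C→T; site 25: G→A.

3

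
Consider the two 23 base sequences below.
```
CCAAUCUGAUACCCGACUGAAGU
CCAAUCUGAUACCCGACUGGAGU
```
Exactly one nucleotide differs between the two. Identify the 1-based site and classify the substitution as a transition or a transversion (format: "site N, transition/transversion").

The sequences differ only at site 20: A→G (purine→purine), a transition.

site 20, transition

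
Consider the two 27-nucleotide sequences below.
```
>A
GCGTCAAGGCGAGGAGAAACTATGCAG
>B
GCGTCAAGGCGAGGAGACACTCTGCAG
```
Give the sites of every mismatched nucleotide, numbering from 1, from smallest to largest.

Differences at site 18 (A→C), site 22 (A→C).

18, 22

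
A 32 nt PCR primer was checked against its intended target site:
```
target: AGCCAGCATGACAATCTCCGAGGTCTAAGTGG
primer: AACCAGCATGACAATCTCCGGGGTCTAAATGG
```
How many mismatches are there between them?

Mismatches (1-based): site 2: G→A; site 21: A→G; site 29: G→A.

3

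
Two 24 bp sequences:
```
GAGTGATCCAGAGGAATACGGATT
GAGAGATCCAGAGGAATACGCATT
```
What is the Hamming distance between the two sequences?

2

Mismatches (1-based): position 4: T→A; position 21: G→C.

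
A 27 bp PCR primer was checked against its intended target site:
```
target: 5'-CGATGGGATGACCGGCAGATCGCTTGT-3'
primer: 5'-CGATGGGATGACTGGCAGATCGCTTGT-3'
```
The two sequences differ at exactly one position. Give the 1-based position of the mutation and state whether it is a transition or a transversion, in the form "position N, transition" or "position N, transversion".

position 13, transition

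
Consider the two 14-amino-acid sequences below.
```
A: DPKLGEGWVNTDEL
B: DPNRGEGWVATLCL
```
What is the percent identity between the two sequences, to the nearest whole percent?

64%

Mismatches at positions 3, 4, 10, 12, 13 (1-based): 5 of 14.
Identical positions: 9/14 = 64.29% → 64%.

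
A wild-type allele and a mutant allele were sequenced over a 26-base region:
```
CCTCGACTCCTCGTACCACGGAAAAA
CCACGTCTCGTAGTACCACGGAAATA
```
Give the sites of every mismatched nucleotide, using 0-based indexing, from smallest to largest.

2, 5, 9, 11, 24

Differences at site 2 (T→A), site 5 (A→T), site 9 (C→G), site 11 (C→A), site 24 (A→T).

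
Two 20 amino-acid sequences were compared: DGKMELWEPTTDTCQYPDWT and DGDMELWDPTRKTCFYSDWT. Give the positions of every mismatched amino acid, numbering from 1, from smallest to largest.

Differences at position 3 (K→D), position 8 (E→D), position 11 (T→R), position 12 (D→K), position 15 (Q→F), position 17 (P→S).

3, 8, 11, 12, 15, 17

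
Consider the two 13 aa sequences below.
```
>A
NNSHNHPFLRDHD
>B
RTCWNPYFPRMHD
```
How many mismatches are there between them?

8

Comparing position by position, 8 residues differ: 1 (N/R), 2 (N/T), 3 (S/C), 4 (H/W), 6 (H/P), 7 (P/Y), 9 (L/P), 11 (D/M).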